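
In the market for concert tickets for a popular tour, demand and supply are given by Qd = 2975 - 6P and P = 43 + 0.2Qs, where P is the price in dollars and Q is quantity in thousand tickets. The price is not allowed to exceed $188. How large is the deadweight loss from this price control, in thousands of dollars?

Rearranging supply gives Qs = 5P - 215. In a free market, 2975 - 6P = 5P - 215 gives the equilibrium P* = 290, Q* = 1235.
Since 188 < 290, the ceiling is binding.
At P = 188: Qd = 2975 - 6·188 = 1847 and Qs = 5·188 - 215 = 725.
Quantity traded falls to 725. At Q = 725 the demand price is (2975 - 725)/6 = 375 and the supply price is (215 + 725)/5 = 188.
Deadweight loss = ½ · (375 - 188) · (1235 - 725) = ½ · 187 · 510 = 47685.

47685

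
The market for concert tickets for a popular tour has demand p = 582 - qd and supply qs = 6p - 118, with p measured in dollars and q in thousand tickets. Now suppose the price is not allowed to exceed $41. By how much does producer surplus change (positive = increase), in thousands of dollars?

-17995

Rearranging demand gives qd = 582 - p. Without the control the market clears where 582 - p = 6p - 118, i.e. p* = 100 and q* = 482.
Since 41 < 100, the ceiling is binding.
At p = 41: qd = 582 - 41 = 541 and qs = 6·41 - 118 = 128.
Producer surplus without the control is ½ · (100 - 59/3) · 482 = 58081/3.
With the ceiling, producers sell 128 units at 41, so PS = ½ · (41 - 59/3) · 128 = 4096/3.
Change in producer surplus = 4096/3 - 58081/3 = -17995.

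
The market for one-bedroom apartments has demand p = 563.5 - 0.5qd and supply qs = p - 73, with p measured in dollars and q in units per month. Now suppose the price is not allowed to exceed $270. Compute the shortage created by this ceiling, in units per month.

Rearranging demand gives qd = 1127 - 2p. Without the control the market clears where 1127 - 2p = p - 73, i.e. p* = 400 and q* = 327.
The ceiling of 270 is below the equilibrium price 400, so it binds.
At p = 270: qd = 1127 - 2·270 = 587 and qs = 270 - 73 = 197.
Shortage = qd - qs = 587 - 197 = 390.

390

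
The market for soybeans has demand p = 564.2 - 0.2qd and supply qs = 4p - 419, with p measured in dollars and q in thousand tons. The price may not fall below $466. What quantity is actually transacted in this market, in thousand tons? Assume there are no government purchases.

491

Rearranging demand gives qd = 2821 - 5p. Setting quantity demanded equal to quantity supplied, 2821 - 5p = 4p - 419, gives p* = 360 and q* = 1021.
Since 466 > 360, the floor is binding.
At p = 466: qd = 2821 - 5·466 = 491 and qs = 4·466 - 419 = 1445.
The quantity actually transacted is the short side, demand: 491.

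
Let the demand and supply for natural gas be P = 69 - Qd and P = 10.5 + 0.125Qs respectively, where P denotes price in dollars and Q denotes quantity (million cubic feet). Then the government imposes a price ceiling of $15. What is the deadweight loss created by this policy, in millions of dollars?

Rearranging demand gives Qd = 69 - P; rearranging supply gives Qs = 8P - 84. Equilibrium: 69 - P = 8P - 84, so 153 = 9P and P* = 17, Q* = 52.
Since 15 < 17, the ceiling is binding.
At P = 15: Qd = 69 - 15 = 54 and Qs = 8·15 - 84 = 36.
Quantity traded falls to 36. At Q = 36 the demand price is 69 - 36 = 33 and the supply price is (84 + 36)/8 = 15.
Deadweight loss = ½ · (33 - 15) · (52 - 36) = ½ · 18 · 16 = 144.

144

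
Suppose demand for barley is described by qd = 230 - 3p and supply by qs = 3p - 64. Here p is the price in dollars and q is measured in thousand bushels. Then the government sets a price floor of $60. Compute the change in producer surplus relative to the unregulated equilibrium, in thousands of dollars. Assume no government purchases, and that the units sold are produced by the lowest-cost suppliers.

In a free market, 230 - 3p = 3p - 64 gives the equilibrium p* = 49, q* = 83.
Because the floor (60) lies above the market-clearing price, it is binding.
At p = 60: qd = 230 - 3·60 = 50 and qs = 3·60 - 64 = 116.
Producer surplus without the control is ½ · (49 - 64/3) · 83 = 6889/6.
With the floor, 50 units are sold at 60. The supply price at q = 50 is 38, so PS = ½ · [(60 - 64/3) + (60 - 38)] · 50 = 4550/3.
Change in producer surplus = 4550/3 - 6889/6 = 368.5.

368.5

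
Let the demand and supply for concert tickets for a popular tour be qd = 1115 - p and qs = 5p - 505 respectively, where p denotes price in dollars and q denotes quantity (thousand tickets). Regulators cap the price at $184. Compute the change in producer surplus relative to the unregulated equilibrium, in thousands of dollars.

Setting quantity demanded equal to quantity supplied, 1115 - p = 5p - 505, gives p* = 270 and q* = 845.
Because the ceiling (184) lies below the market-clearing price, it is binding.
At p = 184: qd = 1115 - 184 = 931 and qs = 5·184 - 505 = 415.
Producer surplus without the control is ½ · (270 - 101) · 845 = 71402.5.
With the ceiling, producers sell 415 units at 184, so PS = ½ · (184 - 101) · 415 = 17222.5.
Change in producer surplus = 17222.5 - 71402.5 = -54180.

-54180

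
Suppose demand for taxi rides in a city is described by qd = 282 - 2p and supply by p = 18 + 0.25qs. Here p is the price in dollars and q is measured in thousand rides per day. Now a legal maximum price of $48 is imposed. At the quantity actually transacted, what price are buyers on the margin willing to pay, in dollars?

81

Rearranging supply gives qs = 4p - 72. In a free market, 282 - 2p = 4p - 72 gives the equilibrium p* = 59, q* = 164.
The ceiling of 48 is below the equilibrium price 59, so it binds.
At p = 48: qd = 282 - 2·48 = 186 and qs = 4·48 - 72 = 120.
Only 120 units reach the market. On the demand curve, the marginal buyer's willingness to pay at q = 120 is (282 - 120)/2 = 81.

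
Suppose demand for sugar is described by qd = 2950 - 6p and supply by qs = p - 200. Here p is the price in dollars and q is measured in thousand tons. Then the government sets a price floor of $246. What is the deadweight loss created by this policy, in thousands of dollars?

0

Setting quantity demanded equal to quantity supplied, 2950 - 6p = p - 200, gives p* = 450 and q* = 250.
The floor of 246 is below the equilibrium price 450, so it is not binding; the market clears at p* = 450, q* = 250.
Since the control does not bind, no trades are prevented and deadweight loss is zero.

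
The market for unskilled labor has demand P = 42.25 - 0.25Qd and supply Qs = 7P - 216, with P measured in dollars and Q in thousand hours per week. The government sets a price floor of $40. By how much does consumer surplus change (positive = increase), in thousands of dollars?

Rearranging demand gives Qd = 169 - 4P. Equilibrium: 169 - 4P = 7P - 216, so 385 = 11P and P* = 35, Q* = 29.
Because the floor (40) lies above the market-clearing price, it is binding.
At P = 40: Qd = 169 - 4·40 = 9 and Qs = 7·40 - 216 = 64.
Consumer surplus without the control is ½ · (42.25 - 35) · 29 = 105.125.
With the floor, consumers buy 9 units at 40, so CS = ½ · (42.25 - 40) · 9 = 10.125.
Change in consumer surplus = 10.125 - 105.125 = -95.

-95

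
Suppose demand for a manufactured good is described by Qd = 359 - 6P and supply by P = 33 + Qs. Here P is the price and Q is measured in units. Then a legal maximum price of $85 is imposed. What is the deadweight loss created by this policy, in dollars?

Rearranging supply gives Qs = P - 33. Equilibrium: 359 - 6P = P - 33, so 392 = 7P and P* = 56, Q* = 23.
Since 85 is above P* = 56, the ceiling does not bind and the free-market outcome prevails.
Since the control does not bind, no trades are prevented and deadweight loss is zero.

0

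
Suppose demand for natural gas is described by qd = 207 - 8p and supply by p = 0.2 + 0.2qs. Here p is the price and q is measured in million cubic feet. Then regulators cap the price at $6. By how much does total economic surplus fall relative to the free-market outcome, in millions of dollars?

406.25

Rearranging supply gives qs = 5p - 1. In a free market, 207 - 8p = 5p - 1 gives the equilibrium p* = 16, q* = 79.
Because the ceiling (6) lies below the market-clearing price, it is binding.
At p = 6: qd = 207 - 8·6 = 159 and qs = 5·6 - 1 = 29.
Quantity traded falls to 29. At q = 29 the demand price is (207 - 29)/8 = 22.25 and the supply price is (1 + 29)/5 = 6.
Deadweight loss = ½ · (22.25 - 6) · (79 - 29) = ½ · 16.25 · 50 = 406.25.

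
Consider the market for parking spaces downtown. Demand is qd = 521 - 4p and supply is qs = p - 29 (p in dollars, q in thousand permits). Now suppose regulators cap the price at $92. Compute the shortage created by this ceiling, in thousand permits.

90

In a free market, 521 - 4p = p - 29 gives the equilibrium p* = 110, q* = 81.
Because the ceiling (92) lies below the market-clearing price, it is binding.
At p = 92: qd = 521 - 4·92 = 153 and qs = 92 - 29 = 63.
Shortage = qd - qs = 153 - 63 = 90.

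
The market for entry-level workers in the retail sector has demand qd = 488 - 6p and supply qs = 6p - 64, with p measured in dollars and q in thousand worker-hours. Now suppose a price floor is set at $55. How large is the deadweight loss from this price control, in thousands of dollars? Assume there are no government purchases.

In a free market, 488 - 6p = 6p - 64 gives the equilibrium p* = 46, q* = 212.
Since 55 > 46, the floor is binding.
At p = 55: qd = 488 - 6·55 = 158 and qs = 6·55 - 64 = 266.
Quantity traded falls to 158. At q = 158 the demand price is (488 - 158)/6 = 55 and the supply price is (64 + 158)/6 = 37.
Deadweight loss = ½ · (55 - 37) · (212 - 158) = ½ · 18 · 54 = 486.

486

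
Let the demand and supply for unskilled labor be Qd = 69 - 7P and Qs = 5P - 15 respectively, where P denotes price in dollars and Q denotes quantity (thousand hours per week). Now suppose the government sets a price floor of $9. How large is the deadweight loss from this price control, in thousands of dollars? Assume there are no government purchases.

33.6

Setting quantity demanded equal to quantity supplied, 69 - 7P = 5P - 15, gives P* = 7 and Q* = 20.
The floor of 9 is above the equilibrium price 7, so it binds.
At P = 9: Qd = 69 - 7·9 = 6 and Qs = 5·9 - 15 = 30.
Quantity traded falls to 6. At Q = 6 the demand price is (69 - 6)/7 = 9 and the supply price is (15 + 6)/5 = 4.2.
Deadweight loss = ½ · (9 - 4.2) · (20 - 6) = ½ · 4.8 · 14 = 33.6.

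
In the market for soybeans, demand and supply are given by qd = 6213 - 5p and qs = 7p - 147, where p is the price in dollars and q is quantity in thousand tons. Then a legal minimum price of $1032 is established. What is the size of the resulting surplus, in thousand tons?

Without the control the market clears where 6213 - 5p = 7p - 147, i.e. p* = 530 and q* = 3563.
The floor of 1032 is above the equilibrium price 530, so it binds.
At p = 1032: qd = 6213 - 5·1032 = 1053 and qs = 7·1032 - 147 = 7077.
Surplus = qs - qd = 7077 - 1053 = 6024.

6024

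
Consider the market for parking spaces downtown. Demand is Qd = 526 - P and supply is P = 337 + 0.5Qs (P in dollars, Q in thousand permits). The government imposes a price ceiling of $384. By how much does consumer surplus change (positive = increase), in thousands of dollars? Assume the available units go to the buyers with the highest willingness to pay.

Rearranging supply gives Qs = 2P - 674. Without the control the market clears where 526 - P = 2P - 674, i.e. P* = 400 and Q* = 126.
The ceiling of 384 is below the equilibrium price 400, so it binds.
At P = 384: Qd = 526 - 384 = 142 and Qs = 2·384 - 674 = 94.
Consumer surplus without the control is ½ · (526 - 400) · 126 = 7938.
With the ceiling, 94 units are sold at 384 (assume they go to the highest-value buyers). The demand price at Q = 94 is 432, so CS = ½ · [(526 - 384) + (432 - 384)] · 94 = 8930.
Change in consumer surplus = 8930 - 7938 = 992.

992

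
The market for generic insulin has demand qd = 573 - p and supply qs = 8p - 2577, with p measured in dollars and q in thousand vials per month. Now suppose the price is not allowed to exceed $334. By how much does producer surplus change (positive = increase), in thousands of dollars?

-2544

Equilibrium: 573 - p = 8p - 2577, so 3150 = 9p and p* = 350, q* = 223.
The ceiling of 334 is below the equilibrium price 350, so it binds.
At p = 334: qd = 573 - 334 = 239 and qs = 8·334 - 2577 = 95.
Producer surplus without the control is ½ · (350 - 322.125) · 223 = 3108.0625.
With the ceiling, producers sell 95 units at 334, so PS = ½ · (334 - 322.125) · 95 = 564.0625.
Change in producer surplus = 564.0625 - 3108.0625 = -2544.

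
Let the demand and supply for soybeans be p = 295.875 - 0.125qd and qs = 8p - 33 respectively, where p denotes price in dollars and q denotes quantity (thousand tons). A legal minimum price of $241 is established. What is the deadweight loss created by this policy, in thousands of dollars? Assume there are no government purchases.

66248

Rearranging demand gives qd = 2367 - 8p. Equilibrium: 2367 - 8p = 8p - 33, so 2400 = 16p and p* = 150, q* = 1167.
Because the floor (241) lies above the market-clearing price, it is binding.
At p = 241: qd = 2367 - 8·241 = 439 and qs = 8·241 - 33 = 1895.
Quantity traded falls to 439. At q = 439 the demand price is (2367 - 439)/8 = 241 and the supply price is (33 + 439)/8 = 59.
Deadweight loss = ½ · (241 - 59) · (1167 - 439) = ½ · 182 · 728 = 66248.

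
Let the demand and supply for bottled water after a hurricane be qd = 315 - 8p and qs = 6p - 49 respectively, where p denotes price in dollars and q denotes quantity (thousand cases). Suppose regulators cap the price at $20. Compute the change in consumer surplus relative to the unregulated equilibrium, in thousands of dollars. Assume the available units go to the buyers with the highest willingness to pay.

345

Equilibrium: 315 - 8p = 6p - 49, so 364 = 14p and p* = 26, q* = 107.
Because the ceiling (20) lies below the market-clearing price, it is binding.
At p = 20: qd = 315 - 8·20 = 155 and qs = 6·20 - 49 = 71.
Consumer surplus without the control is ½ · (39.375 - 26) · 107 = 715.5625.
With the ceiling, 71 units are sold at 20 (assume they go to the highest-value buyers). The demand price at q = 71 is 30.5, so CS = ½ · [(39.375 - 20) + (30.5 - 20)] · 71 = 1060.5625.
Change in consumer surplus = 1060.5625 - 715.5625 = 345.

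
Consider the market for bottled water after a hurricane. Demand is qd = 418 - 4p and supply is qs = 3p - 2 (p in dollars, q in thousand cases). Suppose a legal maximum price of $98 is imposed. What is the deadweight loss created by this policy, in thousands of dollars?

Without the control the market clears where 418 - 4p = 3p - 2, i.e. p* = 60 and q* = 178.
The ceiling of 98 is above the equilibrium price 60, so it is not binding; the market clears at p* = 60, q* = 178.
Since the control does not bind, no trades are prevented and deadweight loss is zero.

0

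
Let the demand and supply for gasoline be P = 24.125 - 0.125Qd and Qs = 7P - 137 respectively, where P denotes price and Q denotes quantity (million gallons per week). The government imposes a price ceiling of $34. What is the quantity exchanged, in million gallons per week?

17

Rearranging demand gives Qd = 193 - 8P. In a free market, 193 - 8P = 7P - 137 gives the equilibrium P* = 22, Q* = 17.
The ceiling of 34 is above the equilibrium price 22, so it is not binding; the market clears at P* = 22, Q* = 17.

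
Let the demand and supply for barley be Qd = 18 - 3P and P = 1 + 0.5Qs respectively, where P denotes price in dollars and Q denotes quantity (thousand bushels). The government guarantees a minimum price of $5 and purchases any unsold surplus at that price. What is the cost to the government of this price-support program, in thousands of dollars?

Rearranging supply gives Qs = 2P - 2. Setting quantity demanded equal to quantity supplied, 18 - 3P = 2P - 2, gives P* = 4 and Q* = 6.
Since 5 > 4, the floor is binding.
At P = 5: Qd = 18 - 3·5 = 3 and Qs = 2·5 - 2 = 8.
Surplus = Qs - Qd = 5.
Government expenditure = surplus × support price = 5 × 5 = 25.

25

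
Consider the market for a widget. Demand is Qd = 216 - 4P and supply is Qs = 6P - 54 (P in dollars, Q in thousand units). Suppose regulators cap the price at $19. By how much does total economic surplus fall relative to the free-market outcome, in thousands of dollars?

Without the control the market clears where 216 - 4P = 6P - 54, i.e. P* = 27 and Q* = 108.
Because the ceiling (19) lies below the market-clearing price, it is binding.
At P = 19: Qd = 216 - 4·19 = 140 and Qs = 6·19 - 54 = 60.
Quantity traded falls to 60. At Q = 60 the demand price is (216 - 60)/4 = 39 and the supply price is (54 + 60)/6 = 19.
Deadweight loss = ½ · (39 - 19) · (108 - 60) = ½ · 20 · 48 = 480.

480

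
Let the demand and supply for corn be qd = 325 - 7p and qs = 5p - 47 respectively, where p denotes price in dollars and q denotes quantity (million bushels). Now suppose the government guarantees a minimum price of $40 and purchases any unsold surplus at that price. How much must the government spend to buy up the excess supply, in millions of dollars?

4320

In a free market, 325 - 7p = 5p - 47 gives the equilibrium p* = 31, q* = 108.
Since 40 > 31, the floor is binding.
At p = 40: qd = 325 - 7·40 = 45 and qs = 5·40 - 47 = 153.
Surplus = qs - qd = 108.
Government expenditure = surplus × support price = 108 × 40 = 4320.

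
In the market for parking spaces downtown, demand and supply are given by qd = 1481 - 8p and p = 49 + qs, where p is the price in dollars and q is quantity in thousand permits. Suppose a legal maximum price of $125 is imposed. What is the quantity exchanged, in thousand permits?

76

Rearranging supply gives qs = p - 49. Setting quantity demanded equal to quantity supplied, 1481 - 8p = p - 49, gives p* = 170 and q* = 121.
Because the ceiling (125) lies below the market-clearing price, it is binding.
At p = 125: qd = 1481 - 8·125 = 481 and qs = 125 - 49 = 76.
The quantity actually transacted is the short side, supply: 76.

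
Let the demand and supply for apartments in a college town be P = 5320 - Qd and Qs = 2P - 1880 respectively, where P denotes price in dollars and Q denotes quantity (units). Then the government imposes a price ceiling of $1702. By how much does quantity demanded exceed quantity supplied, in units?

2094

Rearranging demand gives Qd = 5320 - P. Setting quantity demanded equal to quantity supplied, 5320 - P = 2P - 1880, gives P* = 2400 and Q* = 2920.
Because the ceiling (1702) lies below the market-clearing price, it is binding.
At P = 1702: Qd = 5320 - 1702 = 3618 and Qs = 2·1702 - 1880 = 1524.
Shortage = Qd - Qs = 3618 - 1524 = 2094.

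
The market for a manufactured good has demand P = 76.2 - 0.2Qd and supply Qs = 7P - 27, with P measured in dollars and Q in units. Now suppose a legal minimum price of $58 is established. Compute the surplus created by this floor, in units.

288

Rearranging demand gives Qd = 381 - 5P. Without the control the market clears where 381 - 5P = 7P - 27, i.e. P* = 34 and Q* = 211.
Because the floor (58) lies above the market-clearing price, it is binding.
At P = 58: Qd = 381 - 5·58 = 91 and Qs = 7·58 - 27 = 379.
Surplus = Qs - Qd = 379 - 91 = 288.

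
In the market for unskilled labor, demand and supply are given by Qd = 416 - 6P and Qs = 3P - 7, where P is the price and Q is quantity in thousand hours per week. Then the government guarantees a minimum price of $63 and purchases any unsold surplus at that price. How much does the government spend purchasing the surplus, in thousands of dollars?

9072

Setting quantity demanded equal to quantity supplied, 416 - 6P = 3P - 7, gives P* = 47 and Q* = 134.
Because the floor (63) lies above the market-clearing price, it is binding.
At P = 63: Qd = 416 - 6·63 = 38 and Qs = 3·63 - 7 = 182.
Surplus = Qs - Qd = 144.
Government expenditure = surplus × support price = 144 × 63 = 9072.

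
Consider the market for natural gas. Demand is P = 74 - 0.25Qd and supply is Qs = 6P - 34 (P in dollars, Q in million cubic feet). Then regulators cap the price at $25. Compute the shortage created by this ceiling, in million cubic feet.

80

Rearranging demand gives Qd = 296 - 4P. Setting quantity demanded equal to quantity supplied, 296 - 4P = 6P - 34, gives P* = 33 and Q* = 164.
Because the ceiling (25) lies below the market-clearing price, it is binding.
At P = 25: Qd = 296 - 4·25 = 196 and Qs = 6·25 - 34 = 116.
Shortage = Qd - Qs = 196 - 116 = 80.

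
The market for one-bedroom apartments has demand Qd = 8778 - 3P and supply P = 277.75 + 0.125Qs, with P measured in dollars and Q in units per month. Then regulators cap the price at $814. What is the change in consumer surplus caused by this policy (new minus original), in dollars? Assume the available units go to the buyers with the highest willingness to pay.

Rearranging supply gives Qs = 8P - 2222. Equilibrium: 8778 - 3P = 8P - 2222, so 11000 = 11P and P* = 1000, Q* = 5778.
Because the ceiling (814) lies below the market-clearing price, it is binding.
At P = 814: Qd = 8778 - 3·814 = 6336 and Qs = 8·814 - 2222 = 4290.
Consumer surplus without the control is ½ · (2926 - 1000) · 5778 = 5564214.
With the ceiling, 4290 units are sold at 814 (assume they go to the highest-value buyers). The demand price at Q = 4290 is 1496, so CS = ½ · [(2926 - 814) + (1496 - 814)] · 4290 = 5993130.
Change in consumer surplus = 5993130 - 5564214 = 428916.

428916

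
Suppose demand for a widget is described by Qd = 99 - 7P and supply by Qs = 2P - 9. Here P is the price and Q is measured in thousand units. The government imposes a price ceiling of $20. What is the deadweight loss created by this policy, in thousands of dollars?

Without the control the market clears where 99 - 7P = 2P - 9, i.e. P* = 12 and Q* = 15.
The ceiling of 20 is above the equilibrium price 12, so it is not binding; the market clears at P* = 12, Q* = 15.
Since the control does not bind, no trades are prevented and deadweight loss is zero.

0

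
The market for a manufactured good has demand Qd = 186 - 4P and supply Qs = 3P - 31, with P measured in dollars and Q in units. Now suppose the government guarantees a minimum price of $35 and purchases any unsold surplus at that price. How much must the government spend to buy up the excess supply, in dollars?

980

Equilibrium: 186 - 4P = 3P - 31, so 217 = 7P and P* = 31, Q* = 62.
The floor of 35 is above the equilibrium price 31, so it binds.
At P = 35: Qd = 186 - 4·35 = 46 and Qs = 3·35 - 31 = 74.
Surplus = Qs - Qd = 28.
Government expenditure = surplus × support price = 28 × 35 = 980.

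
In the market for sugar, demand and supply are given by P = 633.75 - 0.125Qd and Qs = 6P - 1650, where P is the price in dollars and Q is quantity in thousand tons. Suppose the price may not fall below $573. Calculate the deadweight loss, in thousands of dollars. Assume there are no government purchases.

80724

Rearranging demand gives Qd = 5070 - 8P. Without the control the market clears where 5070 - 8P = 6P - 1650, i.e. P* = 480 and Q* = 1230.
The floor of 573 is above the equilibrium price 480, so it binds.
At P = 573: Qd = 5070 - 8·573 = 486 and Qs = 6·573 - 1650 = 1788.
Quantity traded falls to 486. At Q = 486 the demand price is (5070 - 486)/8 = 573 and the supply price is (1650 + 486)/6 = 356.
Deadweight loss = ½ · (573 - 356) · (1230 - 486) = ½ · 217 · 744 = 80724.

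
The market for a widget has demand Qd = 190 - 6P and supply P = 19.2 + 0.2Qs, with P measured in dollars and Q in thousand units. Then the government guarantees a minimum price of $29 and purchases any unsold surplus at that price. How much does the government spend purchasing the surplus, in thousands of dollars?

Rearranging supply gives Qs = 5P - 96. In a free market, 190 - 6P = 5P - 96 gives the equilibrium P* = 26, Q* = 34.
Since 29 > 26, the floor is binding.
At P = 29: Qd = 190 - 6·29 = 16 and Qs = 5·29 - 96 = 49.
Surplus = Qs - Qd = 33.
Government expenditure = surplus × support price = 33 × 29 = 957.

957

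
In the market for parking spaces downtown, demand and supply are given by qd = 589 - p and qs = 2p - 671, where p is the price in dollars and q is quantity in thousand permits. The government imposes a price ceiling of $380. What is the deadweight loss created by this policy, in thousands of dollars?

In a free market, 589 - p = 2p - 671 gives the equilibrium p* = 420, q* = 169.
Since 380 < 420, the ceiling is binding.
At p = 380: qd = 589 - 380 = 209 and qs = 2·380 - 671 = 89.
Quantity traded falls to 89. At q = 89 the demand price is 589 - 89 = 500 and the supply price is (671 + 89)/2 = 380.
Deadweight loss = ½ · (500 - 380) · (169 - 89) = ½ · 120 · 80 = 4800.

4800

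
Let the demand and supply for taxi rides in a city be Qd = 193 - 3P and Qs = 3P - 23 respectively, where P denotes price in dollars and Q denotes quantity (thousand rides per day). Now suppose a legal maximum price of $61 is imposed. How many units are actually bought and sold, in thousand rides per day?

Without the control the market clears where 193 - 3P = 3P - 23, i.e. P* = 36 and Q* = 85.
The ceiling of 61 is above the equilibrium price 36, so it is not binding; the market clears at P* = 36, Q* = 85.

85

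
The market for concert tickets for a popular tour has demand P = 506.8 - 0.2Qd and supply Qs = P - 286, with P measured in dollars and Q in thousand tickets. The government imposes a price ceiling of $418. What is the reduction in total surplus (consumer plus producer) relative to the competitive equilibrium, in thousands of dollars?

Rearranging demand gives Qd = 2534 - 5P. In a free market, 2534 - 5P = P - 286 gives the equilibrium P* = 470, Q* = 184.
Since 418 < 470, the ceiling is binding.
At P = 418: Qd = 2534 - 5·418 = 444 and Qs = 418 - 286 = 132.
Quantity traded falls to 132. At Q = 132 the demand price is (2534 - 132)/5 = 480.4 and the supply price is 286 + 132 = 418.
Deadweight loss = ½ · (480.4 - 418) · (184 - 132) = ½ · 62.4 · 52 = 1622.4.

1622.4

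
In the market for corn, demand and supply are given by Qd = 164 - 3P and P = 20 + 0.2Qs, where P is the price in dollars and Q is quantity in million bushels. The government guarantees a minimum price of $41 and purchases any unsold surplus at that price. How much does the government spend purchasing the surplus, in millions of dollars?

2624

Rearranging supply gives Qs = 5P - 100. Setting quantity demanded equal to quantity supplied, 164 - 3P = 5P - 100, gives P* = 33 and Q* = 65.
Because the floor (41) lies above the market-clearing price, it is binding.
At P = 41: Qd = 164 - 3·41 = 41 and Qs = 5·41 - 100 = 105.
Surplus = Qs - Qd = 64.
Government expenditure = surplus × support price = 64 × 41 = 2624.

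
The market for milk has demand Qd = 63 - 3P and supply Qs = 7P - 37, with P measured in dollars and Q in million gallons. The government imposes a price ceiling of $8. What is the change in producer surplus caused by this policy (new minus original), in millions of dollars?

-52

Equilibrium: 63 - 3P = 7P - 37, so 100 = 10P and P* = 10, Q* = 33.
The ceiling of 8 is below the equilibrium price 10, so it binds.
At P = 8: Qd = 63 - 3·8 = 39 and Qs = 7·8 - 37 = 19.
Producer surplus without the control is ½ · (10 - 37/7) · 33 = 1089/14.
With the ceiling, producers sell 19 units at 8, so PS = ½ · (8 - 37/7) · 19 = 361/14.
Change in producer surplus = 361/14 - 1089/14 = -52.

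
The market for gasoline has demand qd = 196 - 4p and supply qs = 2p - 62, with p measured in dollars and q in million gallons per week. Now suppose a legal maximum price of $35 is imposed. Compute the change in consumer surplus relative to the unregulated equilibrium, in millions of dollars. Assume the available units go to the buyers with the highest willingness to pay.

Setting quantity demanded equal to quantity supplied, 196 - 4p = 2p - 62, gives p* = 43 and q* = 24.
The ceiling of 35 is below the equilibrium price 43, so it binds.
At p = 35: qd = 196 - 4·35 = 56 and qs = 2·35 - 62 = 8.
Consumer surplus without the control is ½ · (49 - 43) · 24 = 72.
With the ceiling, 8 units are sold at 35 (assume they go to the highest-value buyers). The demand price at q = 8 is 47, so CS = ½ · [(49 - 35) + (47 - 35)] · 8 = 104.
Change in consumer surplus = 104 - 72 = 32.

32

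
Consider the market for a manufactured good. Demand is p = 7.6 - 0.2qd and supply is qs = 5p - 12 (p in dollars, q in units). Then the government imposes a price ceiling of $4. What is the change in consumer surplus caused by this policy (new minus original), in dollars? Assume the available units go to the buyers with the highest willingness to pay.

Rearranging demand gives qd = 38 - 5p. Without the control the market clears where 38 - 5p = 5p - 12, i.e. p* = 5 and q* = 13.
Since 4 < 5, the ceiling is binding.
At p = 4: qd = 38 - 5·4 = 18 and qs = 5·4 - 12 = 8.
Consumer surplus without the control is ½ · (7.6 - 5) · 13 = 16.9.
With the ceiling, 8 units are sold at 4 (assume they go to the highest-value buyers). The demand price at q = 8 is 6, so CS = ½ · [(7.6 - 4) + (6 - 4)] · 8 = 22.4.
Change in consumer surplus = 22.4 - 16.9 = 5.5.

5.5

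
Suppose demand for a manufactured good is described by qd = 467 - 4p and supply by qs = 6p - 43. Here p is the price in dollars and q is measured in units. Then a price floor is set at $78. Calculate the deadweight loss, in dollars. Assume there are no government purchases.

2430

In a free market, 467 - 4p = 6p - 43 gives the equilibrium p* = 51, q* = 263.
The floor of 78 is above the equilibrium price 51, so it binds.
At p = 78: qd = 467 - 4·78 = 155 and qs = 6·78 - 43 = 425.
Quantity traded falls to 155. At q = 155 the demand price is (467 - 155)/4 = 78 and the supply price is (43 + 155)/6 = 33.
Deadweight loss = ½ · (78 - 33) · (263 - 155) = ½ · 45 · 108 = 2430.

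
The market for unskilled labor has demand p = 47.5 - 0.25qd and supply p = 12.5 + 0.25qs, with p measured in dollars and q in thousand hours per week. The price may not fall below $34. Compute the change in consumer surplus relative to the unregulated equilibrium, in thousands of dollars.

-248

Rearranging demand gives qd = 190 - 4p; rearranging supply gives qs = 4p - 50. Without the control the market clears where 190 - 4p = 4p - 50, i.e. p* = 30 and q* = 70.
Because the floor (34) lies above the market-clearing price, it is binding.
At p = 34: qd = 190 - 4·34 = 54 and qs = 4·34 - 50 = 86.
Consumer surplus without the control is ½ · (47.5 - 30) · 70 = 612.5.
With the floor, consumers buy 54 units at 34, so CS = ½ · (47.5 - 34) · 54 = 364.5.
Change in consumer surplus = 364.5 - 612.5 = -248.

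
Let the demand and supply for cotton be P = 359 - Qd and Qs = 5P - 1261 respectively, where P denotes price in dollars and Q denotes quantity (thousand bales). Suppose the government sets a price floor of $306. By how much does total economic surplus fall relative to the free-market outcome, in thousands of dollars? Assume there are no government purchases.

777.6

Rearranging demand gives Qd = 359 - P. Setting quantity demanded equal to quantity supplied, 359 - P = 5P - 1261, gives P* = 270 and Q* = 89.
The floor of 306 is above the equilibrium price 270, so it binds.
At P = 306: Qd = 359 - 306 = 53 and Qs = 5·306 - 1261 = 269.
Quantity traded falls to 53. At Q = 53 the demand price is 359 - 53 = 306 and the supply price is (1261 + 53)/5 = 262.8.
Deadweight loss = ½ · (306 - 262.8) · (89 - 53) = ½ · 43.2 · 36 = 777.6.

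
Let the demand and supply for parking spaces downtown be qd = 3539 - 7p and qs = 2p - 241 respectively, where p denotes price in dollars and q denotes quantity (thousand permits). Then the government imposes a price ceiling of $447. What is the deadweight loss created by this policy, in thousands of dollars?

0

In a free market, 3539 - 7p = 2p - 241 gives the equilibrium p* = 420, q* = 599.
Since 447 is above p* = 420, the ceiling does not bind and the free-market outcome prevails.
Since the control does not bind, no trades are prevented and deadweight loss is zero.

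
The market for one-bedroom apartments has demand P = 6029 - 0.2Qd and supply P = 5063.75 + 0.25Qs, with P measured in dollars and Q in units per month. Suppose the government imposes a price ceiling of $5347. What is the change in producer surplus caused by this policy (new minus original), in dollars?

-414667

Rearranging demand gives Qd = 30145 - 5P; rearranging supply gives Qs = 4P - 20255. Equilibrium: 30145 - 5P = 4P - 20255, so 50400 = 9P and P* = 5600, Q* = 2145.
Because the ceiling (5347) lies below the market-clearing price, it is binding.
At P = 5347: Qd = 30145 - 5·5347 = 3410 and Qs = 4·5347 - 20255 = 1133.
Producer surplus without the control is ½ · (5600 - 5063.75) · 2145 = 575128.125.
With the ceiling, producers sell 1133 units at 5347, so PS = ½ · (5347 - 5063.75) · 1133 = 160461.125.
Change in producer surplus = 160461.125 - 575128.125 = -414667.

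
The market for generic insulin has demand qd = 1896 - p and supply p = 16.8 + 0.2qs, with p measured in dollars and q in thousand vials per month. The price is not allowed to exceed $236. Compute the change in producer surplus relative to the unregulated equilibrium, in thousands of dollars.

-125114

Rearranging supply gives qs = 5p - 84. Setting quantity demanded equal to quantity supplied, 1896 - p = 5p - 84, gives p* = 330 and q* = 1566.
Since 236 < 330, the ceiling is binding.
At p = 236: qd = 1896 - 236 = 1660 and qs = 5·236 - 84 = 1096.
Producer surplus without the control is ½ · (330 - 16.8) · 1566 = 245235.6.
With the ceiling, producers sell 1096 units at 236, so PS = ½ · (236 - 16.8) · 1096 = 120121.6.
Change in producer surplus = 120121.6 - 245235.6 = -125114.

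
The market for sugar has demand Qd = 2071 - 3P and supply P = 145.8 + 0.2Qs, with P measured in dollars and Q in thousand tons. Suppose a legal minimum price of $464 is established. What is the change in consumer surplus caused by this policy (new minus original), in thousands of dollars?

-96900

Rearranging supply gives Qs = 5P - 729. Equilibrium: 2071 - 3P = 5P - 729, so 2800 = 8P and P* = 350, Q* = 1021.
Since 464 > 350, the floor is binding.
At P = 464: Qd = 2071 - 3·464 = 679 and Qs = 5·464 - 729 = 1591.
Consumer surplus without the control is ½ · (2071/3 - 350) · 1021 = 1042441/6.
With the floor, consumers buy 679 units at 464, so CS = ½ · (2071/3 - 464) · 679 = 461041/6.
Change in consumer surplus = 461041/6 - 1042441/6 = -96900.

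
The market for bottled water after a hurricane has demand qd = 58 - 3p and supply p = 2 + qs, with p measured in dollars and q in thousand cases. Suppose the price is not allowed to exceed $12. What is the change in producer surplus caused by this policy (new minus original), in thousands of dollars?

-34.5

Rearranging supply gives qs = p - 2. Setting quantity demanded equal to quantity supplied, 58 - 3p = p - 2, gives p* = 15 and q* = 13.
Because the ceiling (12) lies below the market-clearing price, it is binding.
At p = 12: qd = 58 - 3·12 = 22 and qs = 12 - 2 = 10.
Producer surplus without the control is ½ · (15 - 2) · 13 = 84.5.
With the ceiling, producers sell 10 units at 12, so PS = ½ · (12 - 2) · 10 = 50.
Change in producer surplus = 50 - 84.5 = -34.5.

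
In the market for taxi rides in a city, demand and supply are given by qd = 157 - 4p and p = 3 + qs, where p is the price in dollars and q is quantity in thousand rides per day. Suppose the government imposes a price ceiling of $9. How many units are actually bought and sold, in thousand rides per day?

Rearranging supply gives qs = p - 3. In a free market, 157 - 4p = p - 3 gives the equilibrium p* = 32, q* = 29.
Since 9 < 32, the ceiling is binding.
At p = 9: qd = 157 - 4·9 = 121 and qs = 9 - 3 = 6.
The quantity actually transacted is the short side, supply: 6.

6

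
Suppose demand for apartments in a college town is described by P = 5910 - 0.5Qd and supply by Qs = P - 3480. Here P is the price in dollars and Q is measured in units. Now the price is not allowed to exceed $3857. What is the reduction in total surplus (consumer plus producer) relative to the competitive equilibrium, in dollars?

1158786.75

Rearranging demand gives Qd = 11820 - 2P. Without the control the market clears where 11820 - 2P = P - 3480, i.e. P* = 5100 and Q* = 1620.
Because the ceiling (3857) lies below the market-clearing price, it is binding.
At P = 3857: Qd = 11820 - 2·3857 = 4106 and Qs = 3857 - 3480 = 377.
Quantity traded falls to 377. At Q = 377 the demand price is (11820 - 377)/2 = 5721.5 and the supply price is 3480 + 377 = 3857.
Deadweight loss = ½ · (5721.5 - 3857) · (1620 - 377) = ½ · 1864.5 · 1243 = 1158786.75.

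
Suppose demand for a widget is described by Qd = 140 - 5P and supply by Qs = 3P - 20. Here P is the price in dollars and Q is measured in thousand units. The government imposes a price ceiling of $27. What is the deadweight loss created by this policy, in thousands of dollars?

0

Equilibrium: 140 - 5P = 3P - 20, so 160 = 8P and P* = 20, Q* = 40.
Since 27 is above P* = 20, the ceiling does not bind and the free-market outcome prevails.
Since the control does not bind, no trades are prevented and deadweight loss is zero.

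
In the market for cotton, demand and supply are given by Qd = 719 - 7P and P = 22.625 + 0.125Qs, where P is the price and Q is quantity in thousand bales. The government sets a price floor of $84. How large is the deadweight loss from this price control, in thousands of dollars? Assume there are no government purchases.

Rearranging supply gives Qs = 8P - 181. In a free market, 719 - 7P = 8P - 181 gives the equilibrium P* = 60, Q* = 299.
Since 84 > 60, the floor is binding.
At P = 84: Qd = 719 - 7·84 = 131 and Qs = 8·84 - 181 = 491.
Quantity traded falls to 131. At Q = 131 the demand price is (719 - 131)/7 = 84 and the supply price is (181 + 131)/8 = 39.
Deadweight loss = ½ · (84 - 39) · (299 - 131) = ½ · 45 · 168 = 3780.

3780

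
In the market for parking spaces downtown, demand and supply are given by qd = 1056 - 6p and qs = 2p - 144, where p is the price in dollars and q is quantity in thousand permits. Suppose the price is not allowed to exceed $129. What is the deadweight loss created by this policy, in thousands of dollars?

588

Setting quantity demanded equal to quantity supplied, 1056 - 6p = 2p - 144, gives p* = 150 and q* = 156.
Since 129 < 150, the ceiling is binding.
At p = 129: qd = 1056 - 6·129 = 282 and qs = 2·129 - 144 = 114.
Quantity traded falls to 114. At q = 114 the demand price is (1056 - 114)/6 = 157 and the supply price is (144 + 114)/2 = 129.
Deadweight loss = ½ · (157 - 129) · (156 - 114) = ½ · 28 · 42 = 588.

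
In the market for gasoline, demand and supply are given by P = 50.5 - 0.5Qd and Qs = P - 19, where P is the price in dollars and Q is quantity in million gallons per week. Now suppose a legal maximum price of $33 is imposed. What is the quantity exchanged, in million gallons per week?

Rearranging demand gives Qd = 101 - 2P. Without the control the market clears where 101 - 2P = P - 19, i.e. P* = 40 and Q* = 21.
Since 33 < 40, the ceiling is binding.
At P = 33: Qd = 101 - 2·33 = 35 and Qs = 33 - 19 = 14.
The quantity actually transacted is the short side, supply: 14.

14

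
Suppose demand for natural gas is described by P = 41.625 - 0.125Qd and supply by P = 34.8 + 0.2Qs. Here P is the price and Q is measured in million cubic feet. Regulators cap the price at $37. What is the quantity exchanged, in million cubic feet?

Rearranging demand gives Qd = 333 - 8P; rearranging supply gives Qs = 5P - 174. Equilibrium: 333 - 8P = 5P - 174, so 507 = 13P and P* = 39, Q* = 21.
Because the ceiling (37) lies below the market-clearing price, it is binding.
At P = 37: Qd = 333 - 8·37 = 37 and Qs = 5·37 - 174 = 11.
The quantity actually transacted is the short side, supply: 11.

11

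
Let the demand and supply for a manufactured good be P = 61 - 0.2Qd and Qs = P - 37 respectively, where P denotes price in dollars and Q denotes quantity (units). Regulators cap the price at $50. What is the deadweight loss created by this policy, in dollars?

29.4

Rearranging demand gives Qd = 305 - 5P. Without the control the market clears where 305 - 5P = P - 37, i.e. P* = 57 and Q* = 20.
Because the ceiling (50) lies below the market-clearing price, it is binding.
At P = 50: Qd = 305 - 5·50 = 55 and Qs = 50 - 37 = 13.
Quantity traded falls to 13. At Q = 13 the demand price is (305 - 13)/5 = 58.4 and the supply price is 37 + 13 = 50.
Deadweight loss = ½ · (58.4 - 50) · (20 - 13) = ½ · 8.4 · 7 = 29.4.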